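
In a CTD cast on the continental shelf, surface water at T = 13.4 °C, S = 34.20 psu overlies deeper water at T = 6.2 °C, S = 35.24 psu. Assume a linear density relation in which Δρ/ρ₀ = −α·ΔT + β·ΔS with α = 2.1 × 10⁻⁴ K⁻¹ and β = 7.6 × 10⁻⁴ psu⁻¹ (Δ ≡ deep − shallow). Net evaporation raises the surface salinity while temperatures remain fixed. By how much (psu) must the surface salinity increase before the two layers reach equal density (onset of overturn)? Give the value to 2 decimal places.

Neutral buoyancy requires −α(T_deep − T_surf) + β(S_deep − S_surf′) = 0.
S_surf′ = S_deep − (α/β)·ΔT = 35.24 − (2.1 × 10⁻⁴/7.6 × 10⁻⁴)·(-7.2) = 37.2295 psu.
Increase required: 37.2295 − 34.20 = 3.0295 psu.

3.03 psu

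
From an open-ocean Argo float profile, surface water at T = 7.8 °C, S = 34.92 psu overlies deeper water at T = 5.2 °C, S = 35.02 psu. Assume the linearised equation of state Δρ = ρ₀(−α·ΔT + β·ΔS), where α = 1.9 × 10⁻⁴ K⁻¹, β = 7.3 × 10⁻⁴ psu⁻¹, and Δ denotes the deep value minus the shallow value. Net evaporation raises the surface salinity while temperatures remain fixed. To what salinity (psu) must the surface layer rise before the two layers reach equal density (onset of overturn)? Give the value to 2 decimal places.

35.70 psu

Neutral buoyancy requires −α(T_deep − T_surf) + β(S_deep − S_surf′) = 0.
S_surf′ = S_deep − (α/β)·ΔT = 35.02 − (1.9 × 10⁻⁴/7.3 × 10⁻⁴)·(-2.6) = 35.6967 psu.
Increase required: 35.6967 − 34.92 = 0.7767 psu.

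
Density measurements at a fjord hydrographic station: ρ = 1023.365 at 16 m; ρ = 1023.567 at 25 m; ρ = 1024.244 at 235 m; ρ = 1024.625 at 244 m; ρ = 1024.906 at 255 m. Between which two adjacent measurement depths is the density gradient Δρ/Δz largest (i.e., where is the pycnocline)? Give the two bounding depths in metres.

Compute the density gradient over each adjacent pair:
  16–25 m: Δρ/Δz = 0.202/9 = 0.022 kg m⁻⁴
  25–235 m: Δρ/Δz = 0.677/210 = 3.2 × 10⁻³ kg m⁻⁴
  235–244 m: Δρ/Δz = 0.381/9 = 0.042 kg m⁻⁴
  244–255 m: Δρ/Δz = 0.281/11 = 0.026 kg m⁻⁴
The largest gradient is in the 235–244 m interval — the pycnocline.

235–244 m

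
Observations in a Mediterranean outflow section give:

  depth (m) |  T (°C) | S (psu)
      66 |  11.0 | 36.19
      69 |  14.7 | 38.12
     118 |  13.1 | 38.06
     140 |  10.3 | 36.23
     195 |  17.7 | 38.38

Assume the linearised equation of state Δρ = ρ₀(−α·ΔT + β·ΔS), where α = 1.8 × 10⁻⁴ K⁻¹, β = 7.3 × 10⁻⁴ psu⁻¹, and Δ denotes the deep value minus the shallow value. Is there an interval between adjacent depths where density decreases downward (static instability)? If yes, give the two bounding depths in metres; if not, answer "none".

Evaluate Δρ/ρ₀ = −αΔT + βΔS across each adjacent pair:
  66–69 m: −αΔT+βΔS = −(1.8 × 10⁻⁴)(+3.7)+(7.3 × 10⁻⁴)(+1.93) = 7.4 × 10⁻⁴ → stable
  69–118 m: −αΔT+βΔS = −(1.8 × 10⁻⁴)(-1.6)+(7.3 × 10⁻⁴)(-0.06) = 2.4 × 10⁻⁴ → stable
  118–140 m: −αΔT+βΔS = −(1.8 × 10⁻⁴)(-2.8)+(7.3 × 10⁻⁴)(-1.83) = -8.3 × 10⁻⁴ → UNSTABLE
  140–195 m: −αΔT+βΔS = −(1.8 × 10⁻⁴)(+7.4)+(7.3 × 10⁻⁴)(+2.15) = 2.4 × 10⁻⁴ → stable
The 118–140 m interval has Δρ < 0: lighter water underlies denser water.

118–140 m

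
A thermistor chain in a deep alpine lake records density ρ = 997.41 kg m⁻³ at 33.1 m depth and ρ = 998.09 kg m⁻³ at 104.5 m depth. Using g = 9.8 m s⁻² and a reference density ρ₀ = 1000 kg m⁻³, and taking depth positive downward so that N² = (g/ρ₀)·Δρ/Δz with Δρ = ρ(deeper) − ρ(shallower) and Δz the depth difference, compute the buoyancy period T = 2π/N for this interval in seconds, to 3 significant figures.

Δρ = 998.09 − 997.41 = 0.68 kg m⁻³ over Δz = 104.5 − 33.1 = 71.4 m.
N² = (9.8/1000) × (0.68/71.4) = 9.3333 × 10⁻⁵ s⁻².
N = √(9.3333 × 10⁻⁵) = 9.6609 × 10⁻³ rad s⁻¹, so T = 2π/N = 650.37 s ≈ 650 s.

650 s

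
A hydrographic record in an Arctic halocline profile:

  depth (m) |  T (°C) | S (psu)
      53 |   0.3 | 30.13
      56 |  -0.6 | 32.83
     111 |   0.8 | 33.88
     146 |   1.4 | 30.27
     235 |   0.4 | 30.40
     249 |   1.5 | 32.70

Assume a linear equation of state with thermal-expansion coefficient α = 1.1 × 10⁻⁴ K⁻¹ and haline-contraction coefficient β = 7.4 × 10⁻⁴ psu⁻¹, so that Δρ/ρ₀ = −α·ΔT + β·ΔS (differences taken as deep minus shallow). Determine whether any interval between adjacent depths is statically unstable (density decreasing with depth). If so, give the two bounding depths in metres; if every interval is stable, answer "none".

Evaluate Δρ/ρ₀ = −αΔT + βΔS across each adjacent pair:
  53–56 m: −αΔT+βΔS = −(1.1 × 10⁻⁴)(-0.9)+(7.4 × 10⁻⁴)(+2.70) = 2.1 × 10⁻³ → stable
  56–111 m: −αΔT+βΔS = −(1.1 × 10⁻⁴)(+1.4)+(7.4 × 10⁻⁴)(+1.05) = 6.2 × 10⁻⁴ → stable
  111–146 m: −αΔT+βΔS = −(1.1 × 10⁻⁴)(+0.6)+(7.4 × 10⁻⁴)(-3.61) = -2.7 × 10⁻³ → UNSTABLE
  146–235 m: −αΔT+βΔS = −(1.1 × 10⁻⁴)(-1.0)+(7.4 × 10⁻⁴)(+0.13) = 2.1 × 10⁻⁴ → stable
  235–249 m: −αΔT+βΔS = −(1.1 × 10⁻⁴)(+1.1)+(7.4 × 10⁻⁴)(+2.30) = 1.6 × 10⁻³ → stable
The 111–146 m interval has Δρ < 0: lighter water underlies denser water.

111–146 m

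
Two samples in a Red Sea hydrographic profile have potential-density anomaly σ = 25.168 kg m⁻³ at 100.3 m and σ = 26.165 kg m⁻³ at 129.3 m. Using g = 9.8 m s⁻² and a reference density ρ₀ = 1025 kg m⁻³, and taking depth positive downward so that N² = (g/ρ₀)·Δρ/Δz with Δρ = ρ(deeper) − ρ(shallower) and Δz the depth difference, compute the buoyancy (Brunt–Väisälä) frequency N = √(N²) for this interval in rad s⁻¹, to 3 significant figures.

Δρ = 1026.165 − 1025.168 = 0.997 kg m⁻³ over Δz = 129.3 − 100.3 = 29 m.
N² = (9.8/1025) × (0.997/29) = 3.2870 × 10⁻⁴ s⁻².
N = √(3.2870 × 10⁻⁴) = 0.018130 rad s⁻¹ ≈ 0.0181 rad s⁻¹.

0.0181 rad s⁻¹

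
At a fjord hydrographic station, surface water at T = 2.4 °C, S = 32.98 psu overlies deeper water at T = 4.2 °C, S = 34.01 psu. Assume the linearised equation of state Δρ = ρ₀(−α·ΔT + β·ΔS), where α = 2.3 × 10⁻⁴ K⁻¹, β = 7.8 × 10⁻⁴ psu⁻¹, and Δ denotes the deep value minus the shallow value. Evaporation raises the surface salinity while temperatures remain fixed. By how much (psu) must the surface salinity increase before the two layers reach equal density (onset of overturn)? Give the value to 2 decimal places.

Neutral buoyancy requires −α(T_deep − T_surf) + β(S_deep − S_surf′) = 0.
S_surf′ = S_deep − (α/β)·ΔT = 34.01 − (2.3 × 10⁻⁴/7.8 × 10⁻⁴)·(+1.8) = 33.4792 psu.
Increase required: 33.4792 − 32.98 = 0.4992 psu.

0.50 psu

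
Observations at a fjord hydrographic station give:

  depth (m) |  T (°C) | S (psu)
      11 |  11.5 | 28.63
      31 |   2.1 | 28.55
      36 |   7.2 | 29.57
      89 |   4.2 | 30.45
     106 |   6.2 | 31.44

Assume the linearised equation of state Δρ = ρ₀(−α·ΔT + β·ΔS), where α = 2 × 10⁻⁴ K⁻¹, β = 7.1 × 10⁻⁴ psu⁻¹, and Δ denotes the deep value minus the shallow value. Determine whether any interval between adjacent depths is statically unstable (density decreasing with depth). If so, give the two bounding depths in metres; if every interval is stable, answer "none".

Evaluate Δρ/ρ₀ = −αΔT + βΔS across each adjacent pair:
  11–31 m: −αΔT+βΔS = −(2 × 10⁻⁴)(-9.4)+(7.1 × 10⁻⁴)(-0.08) = 1.8 × 10⁻³ → stable
  31–36 m: −αΔT+βΔS = −(2 × 10⁻⁴)(+5.1)+(7.1 × 10⁻⁴)(+1.02) = -3.0 × 10⁻⁴ → UNSTABLE
  36–89 m: −αΔT+βΔS = −(2 × 10⁻⁴)(-3.0)+(7.1 × 10⁻⁴)(+0.88) = 1.2 × 10⁻³ → stable
  89–106 m: −αΔT+βΔS = −(2 × 10⁻⁴)(+2.0)+(7.1 × 10⁻⁴)(+0.99) = 3.0 × 10⁻⁴ → stable
The 31–36 m interval has Δρ < 0: lighter water underlies denser water.

31–36 m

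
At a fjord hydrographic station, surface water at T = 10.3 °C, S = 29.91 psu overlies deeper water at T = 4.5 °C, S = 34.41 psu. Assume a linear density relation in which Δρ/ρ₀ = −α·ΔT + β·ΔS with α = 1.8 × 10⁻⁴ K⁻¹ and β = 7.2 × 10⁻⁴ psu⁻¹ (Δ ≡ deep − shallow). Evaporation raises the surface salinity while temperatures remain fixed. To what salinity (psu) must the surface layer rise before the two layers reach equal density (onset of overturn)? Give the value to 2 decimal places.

Neutral buoyancy requires −α(T_deep − T_surf) + β(S_deep − S_surf′) = 0.
S_surf′ = S_deep − (α/β)·ΔT = 34.41 − (1.8 × 10⁻⁴/7.2 × 10⁻⁴)·(-5.8) = 35.8600 psu.
Increase required: 35.8600 − 29.91 = 5.9500 psu.

35.86 psu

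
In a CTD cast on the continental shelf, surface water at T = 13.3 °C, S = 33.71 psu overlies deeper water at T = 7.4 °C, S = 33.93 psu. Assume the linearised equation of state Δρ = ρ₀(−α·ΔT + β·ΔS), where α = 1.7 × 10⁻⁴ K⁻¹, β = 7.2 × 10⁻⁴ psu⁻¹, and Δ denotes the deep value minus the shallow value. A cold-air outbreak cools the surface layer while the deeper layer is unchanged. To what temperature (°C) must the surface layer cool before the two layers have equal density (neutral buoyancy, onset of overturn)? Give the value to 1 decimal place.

6.5 °C

Neutral buoyancy requires Δρ = 0, i.e. −α(T_deep − T_surf′) + β(S_deep − S_surf) = 0.
T_surf′ = T_deep − (β/α)·ΔS = 7.4 − (7.2 × 10⁻⁴/1.7 × 10⁻⁴)·(+0.22) = 6.468 °C.
Cooling required: 13.3 − (6.468) = 6.832 °C.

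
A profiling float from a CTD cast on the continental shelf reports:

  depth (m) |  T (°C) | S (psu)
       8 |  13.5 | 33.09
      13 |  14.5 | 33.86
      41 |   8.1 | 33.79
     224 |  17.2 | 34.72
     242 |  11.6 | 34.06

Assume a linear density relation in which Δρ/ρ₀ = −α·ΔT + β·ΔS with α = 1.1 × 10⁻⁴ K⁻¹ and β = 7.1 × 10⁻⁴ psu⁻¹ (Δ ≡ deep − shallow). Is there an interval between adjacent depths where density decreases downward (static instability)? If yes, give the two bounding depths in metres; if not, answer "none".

Evaluate Δρ/ρ₀ = −αΔT + βΔS across each adjacent pair:
  8–13 m: −αΔT+βΔS = −(1.1 × 10⁻⁴)(+1.0)+(7.1 × 10⁻⁴)(+0.77) = 4.4 × 10⁻⁴ → stable
  13–41 m: −αΔT+βΔS = −(1.1 × 10⁻⁴)(-6.4)+(7.1 × 10⁻⁴)(-0.07) = 6.5 × 10⁻⁴ → stable
  41–224 m: −αΔT+βΔS = −(1.1 × 10⁻⁴)(+9.1)+(7.1 × 10⁻⁴)(+0.93) = -3.4 × 10⁻⁴ → UNSTABLE
  224–242 m: −αΔT+βΔS = −(1.1 × 10⁻⁴)(-5.6)+(7.1 × 10⁻⁴)(-0.66) = 1.5 × 10⁻⁴ → stable
The 41–224 m interval has Δρ < 0: lighter water underlies denser water.

41–224 m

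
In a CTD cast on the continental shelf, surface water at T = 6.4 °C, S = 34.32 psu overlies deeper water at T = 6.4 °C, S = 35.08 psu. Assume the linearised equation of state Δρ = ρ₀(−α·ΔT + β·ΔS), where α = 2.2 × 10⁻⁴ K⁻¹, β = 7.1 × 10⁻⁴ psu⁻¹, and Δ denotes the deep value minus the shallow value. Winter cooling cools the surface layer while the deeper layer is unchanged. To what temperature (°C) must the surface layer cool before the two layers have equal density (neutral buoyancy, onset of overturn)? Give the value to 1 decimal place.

Neutral buoyancy requires Δρ = 0, i.e. −α(T_deep − T_surf′) + β(S_deep − S_surf) = 0.
T_surf′ = T_deep − (β/α)·ΔS = 6.4 − (7.1 × 10⁻⁴/2.2 × 10⁻⁴)·(+0.76) = 3.947 °C.
Cooling required: 6.4 − (3.947) = 2.453 °C.

3.9 °C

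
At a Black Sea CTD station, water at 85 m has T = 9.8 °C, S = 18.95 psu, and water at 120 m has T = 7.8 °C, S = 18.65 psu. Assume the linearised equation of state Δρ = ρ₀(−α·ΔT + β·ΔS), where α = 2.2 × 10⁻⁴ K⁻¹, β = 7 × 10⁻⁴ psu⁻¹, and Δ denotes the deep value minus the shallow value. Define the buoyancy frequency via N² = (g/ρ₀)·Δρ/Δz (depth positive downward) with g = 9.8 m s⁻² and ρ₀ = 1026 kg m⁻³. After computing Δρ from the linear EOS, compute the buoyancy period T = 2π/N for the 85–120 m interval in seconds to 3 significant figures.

ΔT = -2.0 K, ΔS = -0.30 psu (deep − shallow).
Δρ/ρ₀ = −αΔT + βΔS = 4.40 × 10⁻⁴ − 2.10 × 10⁻⁴ = 2.30 × 10⁻⁴, so Δρ ≈ 0.2360 kg m⁻³.
N² = (g/ρ₀)·Δρ/Δz = g·(Δρ/ρ₀)/Δz = 9.8 × 2.30 × 10⁻⁴ / 35 = 6.4400 × 10⁻⁵ s⁻².
N = √(6.4400 × 10⁻⁵) = 8.0250 × 10⁻³ rad s⁻¹ → T = 2π/N = 782.95 s ≈ 783 s.

783 s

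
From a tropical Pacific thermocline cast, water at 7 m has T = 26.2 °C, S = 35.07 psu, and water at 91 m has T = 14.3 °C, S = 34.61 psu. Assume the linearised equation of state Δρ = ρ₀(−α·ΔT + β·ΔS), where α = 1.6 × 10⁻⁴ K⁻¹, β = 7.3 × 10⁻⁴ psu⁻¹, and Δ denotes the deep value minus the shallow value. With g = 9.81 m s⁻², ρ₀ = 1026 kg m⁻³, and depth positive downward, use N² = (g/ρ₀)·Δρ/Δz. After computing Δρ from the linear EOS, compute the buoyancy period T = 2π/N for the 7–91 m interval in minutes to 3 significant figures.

7.74 min

ΔT = -11.9 K, ΔS = -0.46 psu (deep − shallow).
Δρ/ρ₀ = −αΔT + βΔS = 1.904 × 10⁻³ − 3.358 × 10⁻⁴ = 1.5682 × 10⁻³, so Δρ ≈ 1.609 kg m⁻³.
N² = (g/ρ₀)·Δρ/Δz = g·(Δρ/ρ₀)/Δz = 9.81 × 1.5682 × 10⁻³ / 84 = 1.8314 × 10⁻⁴ s⁻².
N = √(1.8314 × 10⁻⁴) = 0.013533 rad s⁻¹ → T = 2π/N = 464.29 s = 7.7382 min ≈ 7.74 min.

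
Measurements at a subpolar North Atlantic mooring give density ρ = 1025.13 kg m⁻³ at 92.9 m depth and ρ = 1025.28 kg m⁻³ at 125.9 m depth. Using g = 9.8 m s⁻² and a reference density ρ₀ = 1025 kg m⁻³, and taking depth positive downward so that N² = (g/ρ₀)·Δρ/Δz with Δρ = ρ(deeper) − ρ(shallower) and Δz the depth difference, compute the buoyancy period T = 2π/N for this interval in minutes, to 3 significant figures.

15.9 min

Δρ = 1025.28 − 1025.13 = 0.15 kg m⁻³ over Δz = 125.9 − 92.9 = 33 m.
N² = (9.8/1025) × (0.15/33) = 4.3459 × 10⁻⁵ s⁻².
N = √(4.3459 × 10⁻⁵) = 6.5923 × 10⁻³ rad s⁻¹, so T = 2π/N = 953.11 s = 15.885 min ≈ 15.9 min.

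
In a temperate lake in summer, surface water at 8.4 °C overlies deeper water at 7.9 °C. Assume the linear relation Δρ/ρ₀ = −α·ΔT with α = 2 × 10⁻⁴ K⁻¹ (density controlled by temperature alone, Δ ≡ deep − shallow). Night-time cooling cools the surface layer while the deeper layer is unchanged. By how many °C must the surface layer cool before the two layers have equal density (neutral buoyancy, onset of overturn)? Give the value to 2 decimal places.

0.50 °C

With temperature the only control, equal density requires T_surf′ = T_deep.
T_surf′ = 7.9 °C.
Cooling required: 8.4 − 7.9 = 0.50 °C.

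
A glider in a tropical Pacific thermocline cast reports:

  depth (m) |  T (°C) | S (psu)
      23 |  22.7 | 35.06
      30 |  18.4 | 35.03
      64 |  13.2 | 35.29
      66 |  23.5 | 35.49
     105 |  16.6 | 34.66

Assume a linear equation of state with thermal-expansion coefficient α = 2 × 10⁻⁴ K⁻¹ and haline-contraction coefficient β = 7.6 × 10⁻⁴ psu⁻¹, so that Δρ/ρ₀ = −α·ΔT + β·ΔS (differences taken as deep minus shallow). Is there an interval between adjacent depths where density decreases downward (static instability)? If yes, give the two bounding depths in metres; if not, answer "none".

64–66 m

Evaluate Δρ/ρ₀ = −αΔT + βΔS across each adjacent pair:
  23–30 m: −αΔT+βΔS = −(2 × 10⁻⁴)(-4.3)+(7.6 × 10⁻⁴)(-0.03) = 8.4 × 10⁻⁴ → stable
  30–64 m: −αΔT+βΔS = −(2 × 10⁻⁴)(-5.2)+(7.6 × 10⁻⁴)(+0.26) = 1.2 × 10⁻³ → stable
  64–66 m: −αΔT+βΔS = −(2 × 10⁻⁴)(+10.3)+(7.6 × 10⁻⁴)(+0.20) = -1.9 × 10⁻³ → UNSTABLE
  66–105 m: −αΔT+βΔS = −(2 × 10⁻⁴)(-6.9)+(7.6 × 10⁻⁴)(-0.83) = 7.5 × 10⁻⁴ → stable
The 64–66 m interval has Δρ < 0: lighter water underlies denser water.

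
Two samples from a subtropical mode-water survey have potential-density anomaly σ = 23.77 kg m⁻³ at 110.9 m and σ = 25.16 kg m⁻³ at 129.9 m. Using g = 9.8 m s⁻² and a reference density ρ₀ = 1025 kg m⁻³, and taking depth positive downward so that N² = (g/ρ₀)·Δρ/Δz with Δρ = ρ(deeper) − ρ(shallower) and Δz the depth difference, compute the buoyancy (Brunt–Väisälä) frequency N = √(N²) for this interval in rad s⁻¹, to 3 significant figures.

Δρ = 1025.16 − 1023.77 = 1.39 kg m⁻³ over Δz = 129.9 − 110.9 = 19 m.
N² = (9.8/1025) × (1.39/19) = 6.9946 × 10⁻⁴ s⁻².
N = √(6.9946 × 10⁻⁴) = 0.026447 rad s⁻¹ ≈ 0.0264 rad s⁻¹.

0.0264 rad s⁻¹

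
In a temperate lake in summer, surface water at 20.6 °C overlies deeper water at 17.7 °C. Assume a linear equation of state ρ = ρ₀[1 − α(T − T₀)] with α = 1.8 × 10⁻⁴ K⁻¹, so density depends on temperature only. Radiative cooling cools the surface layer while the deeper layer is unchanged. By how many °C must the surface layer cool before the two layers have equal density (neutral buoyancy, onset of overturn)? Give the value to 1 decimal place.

With temperature the only control, equal density requires T_surf′ = T_deep.
T_surf′ = 17.7 °C.
Cooling required: 20.6 − 17.7 = 2.9 °C.

2.9 °C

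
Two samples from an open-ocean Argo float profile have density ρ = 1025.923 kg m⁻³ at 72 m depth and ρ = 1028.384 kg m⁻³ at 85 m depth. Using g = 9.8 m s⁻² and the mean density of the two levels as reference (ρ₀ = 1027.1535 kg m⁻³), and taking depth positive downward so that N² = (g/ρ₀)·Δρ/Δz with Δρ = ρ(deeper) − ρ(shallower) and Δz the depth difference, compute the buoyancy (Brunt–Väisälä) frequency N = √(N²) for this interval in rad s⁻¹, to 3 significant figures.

0.0425 rad s⁻¹

Δρ = 1028.384 − 1025.923 = 2.461 kg m⁻³ over Δz = 85 − 72 = 13 m.
N² = (9.8/1027.1535) × (2.461/13) = 1.8062 × 10⁻³ s⁻².
N = √(1.8062 × 10⁻³) = 0.042499 rad s⁻¹ ≈ 0.0425 rad s⁻¹.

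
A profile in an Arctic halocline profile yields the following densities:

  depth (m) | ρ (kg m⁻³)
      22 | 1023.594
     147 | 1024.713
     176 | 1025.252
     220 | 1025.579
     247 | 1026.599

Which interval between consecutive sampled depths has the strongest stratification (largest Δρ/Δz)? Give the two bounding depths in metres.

220–247 m

Compute the density gradient over each adjacent pair:
  22–147 m: Δρ/Δz = 1.119/125 = 9.0 × 10⁻³ kg m⁻⁴
  147–176 m: Δρ/Δz = 0.539/29 = 0.019 kg m⁻⁴
  176–220 m: Δρ/Δz = 0.327/44 = 7.4 × 10⁻³ kg m⁻⁴
  220–247 m: Δρ/Δz = 1.020/27 = 0.038 kg m⁻⁴
The largest gradient is in the 220–247 m interval — the pycnocline.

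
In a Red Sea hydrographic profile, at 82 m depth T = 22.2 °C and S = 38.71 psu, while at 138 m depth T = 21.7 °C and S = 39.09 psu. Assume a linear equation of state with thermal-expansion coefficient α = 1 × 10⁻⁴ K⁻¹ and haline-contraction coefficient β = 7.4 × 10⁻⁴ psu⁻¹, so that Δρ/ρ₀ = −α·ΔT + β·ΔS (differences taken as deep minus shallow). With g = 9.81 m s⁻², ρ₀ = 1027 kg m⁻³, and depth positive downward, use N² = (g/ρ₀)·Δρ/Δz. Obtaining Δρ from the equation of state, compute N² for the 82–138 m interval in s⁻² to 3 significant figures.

5.80 × 10⁻⁵ s⁻²

ΔT = -0.5 K, ΔS = +0.38 psu (deep − shallow).
Δρ/ρ₀ = −αΔT + βΔS = 5.00 × 10⁻⁵ + 2.812 × 10⁻⁴ = 3.312 × 10⁻⁴, so Δρ ≈ 0.3401 kg m⁻³.
N² = (g/ρ₀)·Δρ/Δz = g·(Δρ/ρ₀)/Δz = 9.81 × 3.312 × 10⁻⁴ / 56 = 5.8019 × 10⁻⁵ s⁻² ≈ 5.80 × 10⁻⁵ s⁻².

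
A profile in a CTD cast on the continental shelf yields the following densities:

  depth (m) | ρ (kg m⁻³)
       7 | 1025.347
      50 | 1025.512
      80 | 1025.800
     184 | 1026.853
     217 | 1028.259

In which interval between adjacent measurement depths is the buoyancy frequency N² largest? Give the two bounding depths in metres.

Compute the density gradient over each adjacent pair:
  7–50 m: Δρ/Δz = 0.165/43 = 3.8 × 10⁻³ kg m⁻⁴
  50–80 m: Δρ/Δz = 0.288/30 = 9.6 × 10⁻³ kg m⁻⁴
  80–184 m: Δρ/Δz = 1.053/104 = 0.010 kg m⁻⁴
  184–217 m: Δρ/Δz = 1.406/33 = 0.043 kg m⁻⁴
The largest gradient is in the 184–217 m interval — the pycnocline.

184–217 m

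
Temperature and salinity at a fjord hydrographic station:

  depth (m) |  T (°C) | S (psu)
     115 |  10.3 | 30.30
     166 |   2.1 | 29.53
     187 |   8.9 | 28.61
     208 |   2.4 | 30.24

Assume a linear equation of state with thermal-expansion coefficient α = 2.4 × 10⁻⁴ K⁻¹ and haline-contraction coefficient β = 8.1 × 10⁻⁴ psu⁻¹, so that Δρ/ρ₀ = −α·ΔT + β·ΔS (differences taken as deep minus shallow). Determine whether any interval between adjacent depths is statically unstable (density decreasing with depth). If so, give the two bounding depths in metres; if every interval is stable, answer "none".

Evaluate Δρ/ρ₀ = −αΔT + βΔS across each adjacent pair:
  115–166 m: −αΔT+βΔS = −(2.4 × 10⁻⁴)(-8.2)+(8.1 × 10⁻⁴)(-0.77) = 1.3 × 10⁻³ → stable
  166–187 m: −αΔT+βΔS = −(2.4 × 10⁻⁴)(+6.8)+(8.1 × 10⁻⁴)(-0.92) = -2.4 × 10⁻³ → UNSTABLE
  187–208 m: −αΔT+βΔS = −(2.4 × 10⁻⁴)(-6.5)+(8.1 × 10⁻⁴)(+1.63) = 2.9 × 10⁻³ → stable
The 166–187 m interval has Δρ < 0: lighter water underlies denser water.

166–187 m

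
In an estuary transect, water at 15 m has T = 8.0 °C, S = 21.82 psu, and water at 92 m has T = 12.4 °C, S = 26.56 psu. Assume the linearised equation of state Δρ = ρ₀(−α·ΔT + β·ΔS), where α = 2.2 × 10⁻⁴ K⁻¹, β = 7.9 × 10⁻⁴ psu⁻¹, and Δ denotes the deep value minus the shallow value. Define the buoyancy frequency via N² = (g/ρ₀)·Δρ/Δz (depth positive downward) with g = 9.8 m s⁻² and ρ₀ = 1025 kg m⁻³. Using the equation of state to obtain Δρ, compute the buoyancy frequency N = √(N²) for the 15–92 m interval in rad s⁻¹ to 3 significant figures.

0.0188 rad s⁻¹

ΔT = +4.4 K, ΔS = +4.74 psu (deep − shallow).
Δρ/ρ₀ = −αΔT + βΔS = -9.68 × 10⁻⁴ + 3.7446 × 10⁻³ = 2.7766 × 10⁻³, so Δρ ≈ 2.846 kg m⁻³.
N² = (g/ρ₀)·Δρ/Δz = g·(Δρ/ρ₀)/Δz = 9.8 × 2.7766 × 10⁻³ / 77 = 3.5339 × 10⁻⁴ s⁻².
N = √(3.5339 × 10⁻⁴) = 0.018799 rad s⁻¹ ≈ 0.0188 rad s⁻¹.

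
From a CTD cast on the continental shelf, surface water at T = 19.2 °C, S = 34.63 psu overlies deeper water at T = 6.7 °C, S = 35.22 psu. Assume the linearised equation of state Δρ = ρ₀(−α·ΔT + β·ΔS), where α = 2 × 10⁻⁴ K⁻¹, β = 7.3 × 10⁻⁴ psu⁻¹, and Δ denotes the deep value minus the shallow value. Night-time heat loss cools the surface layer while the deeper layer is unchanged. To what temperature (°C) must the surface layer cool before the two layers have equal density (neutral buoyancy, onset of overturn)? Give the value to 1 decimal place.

Neutral buoyancy requires Δρ = 0, i.e. −α(T_deep − T_surf′) + β(S_deep − S_surf) = 0.
T_surf′ = T_deep − (β/α)·ΔS = 6.7 − (7.3 × 10⁻⁴/2 × 10⁻⁴)·(+0.59) = 4.546 °C.
Cooling required: 19.2 − (4.546) = 14.654 °C.

4.5 °C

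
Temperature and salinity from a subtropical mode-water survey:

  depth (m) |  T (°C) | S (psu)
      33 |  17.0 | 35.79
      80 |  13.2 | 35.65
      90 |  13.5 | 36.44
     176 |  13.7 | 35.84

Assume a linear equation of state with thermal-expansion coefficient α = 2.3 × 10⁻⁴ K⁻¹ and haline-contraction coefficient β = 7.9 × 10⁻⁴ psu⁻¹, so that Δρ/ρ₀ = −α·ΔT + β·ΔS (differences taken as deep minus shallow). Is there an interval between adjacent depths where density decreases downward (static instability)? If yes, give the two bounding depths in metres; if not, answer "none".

Evaluate Δρ/ρ₀ = −αΔT + βΔS across each adjacent pair:
  33–80 m: −αΔT+βΔS = −(2.3 × 10⁻⁴)(-3.8)+(7.9 × 10⁻⁴)(-0.14) = 7.6 × 10⁻⁴ → stable
  80–90 m: −αΔT+βΔS = −(2.3 × 10⁻⁴)(+0.3)+(7.9 × 10⁻⁴)(+0.79) = 5.6 × 10⁻⁴ → stable
  90–176 m: −αΔT+βΔS = −(2.3 × 10⁻⁴)(+0.2)+(7.9 × 10⁻⁴)(-0.60) = -5.2 × 10⁻⁴ → UNSTABLE
The 90–176 m interval has Δρ < 0: lighter water underlies denser water.

90–176 m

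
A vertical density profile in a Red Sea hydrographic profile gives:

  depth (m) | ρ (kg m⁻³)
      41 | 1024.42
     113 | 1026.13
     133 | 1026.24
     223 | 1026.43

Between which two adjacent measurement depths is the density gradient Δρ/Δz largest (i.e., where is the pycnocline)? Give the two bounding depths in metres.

Compute the density gradient over each adjacent pair:
  41–113 m: Δρ/Δz = 1.71/72 = 0.024 kg m⁻⁴
  113–133 m: Δρ/Δz = 0.11/20 = 5.5 × 10⁻³ kg m⁻⁴
  133–223 m: Δρ/Δz = 0.19/90 = 2.1 × 10⁻³ kg m⁻⁴
The largest gradient is in the 41–113 m interval — the pycnocline.

41–113 m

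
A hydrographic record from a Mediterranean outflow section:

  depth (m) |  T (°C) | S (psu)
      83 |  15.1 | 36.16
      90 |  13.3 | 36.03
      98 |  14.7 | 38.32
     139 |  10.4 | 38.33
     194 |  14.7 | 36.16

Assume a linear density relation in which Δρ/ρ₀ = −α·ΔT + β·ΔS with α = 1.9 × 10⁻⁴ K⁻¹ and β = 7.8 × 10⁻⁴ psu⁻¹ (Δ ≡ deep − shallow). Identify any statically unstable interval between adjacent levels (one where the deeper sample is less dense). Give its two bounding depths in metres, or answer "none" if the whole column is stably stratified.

139–194 m

Evaluate Δρ/ρ₀ = −αΔT + βΔS across each adjacent pair:
  83–90 m: −αΔT+βΔS = −(1.9 × 10⁻⁴)(-1.8)+(7.8 × 10⁻⁴)(-0.13) = 2.4 × 10⁻⁴ → stable
  90–98 m: −αΔT+βΔS = −(1.9 × 10⁻⁴)(+1.4)+(7.8 × 10⁻⁴)(+2.29) = 1.5 × 10⁻³ → stable
  98–139 m: −αΔT+βΔS = −(1.9 × 10⁻⁴)(-4.3)+(7.8 × 10⁻⁴)(+0.01) = 8.2 × 10⁻⁴ → stable
  139–194 m: −αΔT+βΔS = −(1.9 × 10⁻⁴)(+4.3)+(7.8 × 10⁻⁴)(-2.17) = -2.5 × 10⁻³ → UNSTABLE
The 139–194 m interval has Δρ < 0: lighter water underlies denser water.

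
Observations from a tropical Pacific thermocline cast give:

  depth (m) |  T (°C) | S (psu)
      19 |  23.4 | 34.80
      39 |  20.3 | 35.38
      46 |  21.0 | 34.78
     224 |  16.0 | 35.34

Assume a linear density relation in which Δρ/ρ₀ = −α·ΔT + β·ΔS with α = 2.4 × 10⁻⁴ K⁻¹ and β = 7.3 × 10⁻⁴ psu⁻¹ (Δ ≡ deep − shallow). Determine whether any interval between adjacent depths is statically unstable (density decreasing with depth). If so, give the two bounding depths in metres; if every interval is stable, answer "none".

Evaluate Δρ/ρ₀ = −αΔT + βΔS across each adjacent pair:
  19–39 m: −αΔT+βΔS = −(2.4 × 10⁻⁴)(-3.1)+(7.3 × 10⁻⁴)(+0.58) = 1.2 × 10⁻³ → stable
  39–46 m: −αΔT+βΔS = −(2.4 × 10⁻⁴)(+0.7)+(7.3 × 10⁻⁴)(-0.60) = -6.1 × 10⁻⁴ → UNSTABLE
  46–224 m: −αΔT+βΔS = −(2.4 × 10⁻⁴)(-5.0)+(7.3 × 10⁻⁴)(+0.56) = 1.6 × 10⁻³ → stable
The 39–46 m interval has Δρ < 0: lighter water underlies denser water.

39–46 m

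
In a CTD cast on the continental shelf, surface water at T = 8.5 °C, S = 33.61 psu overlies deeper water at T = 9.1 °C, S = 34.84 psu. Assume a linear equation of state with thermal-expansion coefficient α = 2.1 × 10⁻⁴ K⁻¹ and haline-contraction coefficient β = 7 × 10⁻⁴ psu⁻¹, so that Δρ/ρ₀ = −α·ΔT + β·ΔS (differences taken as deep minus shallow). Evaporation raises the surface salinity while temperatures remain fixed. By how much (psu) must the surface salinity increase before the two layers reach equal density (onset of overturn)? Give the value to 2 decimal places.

Neutral buoyancy requires −α(T_deep − T_surf) + β(S_deep − S_surf′) = 0.
S_surf′ = S_deep − (α/β)·ΔT = 34.84 − (2.1 × 10⁻⁴/7 × 10⁻⁴)·(+0.6) = 34.6600 psu.
Increase required: 34.6600 − 33.61 = 1.0500 psu.

1.05 psu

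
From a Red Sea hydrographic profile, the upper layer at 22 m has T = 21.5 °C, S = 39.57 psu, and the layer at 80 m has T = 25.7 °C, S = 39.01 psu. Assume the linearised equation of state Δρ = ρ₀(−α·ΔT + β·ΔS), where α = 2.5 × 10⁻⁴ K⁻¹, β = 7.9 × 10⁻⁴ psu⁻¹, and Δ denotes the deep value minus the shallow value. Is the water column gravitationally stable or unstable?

unstable

ΔT = 25.7 − 21.5 = +4.2 K and ΔS = 39.01 − 39.57 = -0.56 psu (deep − shallow).
−αΔT = -1.05 × 10⁻³; βΔS = -4.424 × 10⁻⁴; sum Δρ/ρ₀ = -1.4924 × 10⁻³.
Δρ/ρ₀ < 0, so Δρ < 0: deeper water is lighter → statically unstable; the column would overturn.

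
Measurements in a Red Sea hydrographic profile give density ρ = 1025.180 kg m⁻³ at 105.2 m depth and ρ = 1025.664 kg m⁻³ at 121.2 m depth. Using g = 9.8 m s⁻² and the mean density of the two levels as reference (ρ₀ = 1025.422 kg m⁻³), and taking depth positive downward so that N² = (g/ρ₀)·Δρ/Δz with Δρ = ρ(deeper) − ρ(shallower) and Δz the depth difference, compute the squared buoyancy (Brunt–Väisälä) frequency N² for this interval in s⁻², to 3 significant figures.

Δρ = 1025.664 − 1025.180 = 0.484 kg m⁻³ over Δz = 121.2 − 105.2 = 16 m.
N² = (9.8/1025.422) × (0.484/16) = 2.8910 × 10⁻⁴ s⁻² ≈ 2.89 × 10⁻⁴ s⁻².
Since Δρ > 0 the layer is stably stratified.

2.89 × 10⁻⁴ s⁻²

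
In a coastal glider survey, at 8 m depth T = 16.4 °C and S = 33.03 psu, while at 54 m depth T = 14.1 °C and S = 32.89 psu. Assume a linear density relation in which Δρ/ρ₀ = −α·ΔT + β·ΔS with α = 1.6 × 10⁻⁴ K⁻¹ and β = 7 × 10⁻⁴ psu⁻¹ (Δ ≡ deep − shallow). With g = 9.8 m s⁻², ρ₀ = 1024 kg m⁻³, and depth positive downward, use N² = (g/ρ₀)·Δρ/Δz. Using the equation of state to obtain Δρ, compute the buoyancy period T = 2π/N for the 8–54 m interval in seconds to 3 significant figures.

828 s

ΔT = -2.3 K, ΔS = -0.14 psu (deep − shallow).
Δρ/ρ₀ = −αΔT + βΔS = 3.68 × 10⁻⁴ − 9.80 × 10⁻⁵ = 2.70 × 10⁻⁴, so Δρ ≈ 0.2765 kg m⁻³.
N² = (g/ρ₀)·Δρ/Δz = g·(Δρ/ρ₀)/Δz = 9.8 × 2.70 × 10⁻⁴ / 46 = 5.7522 × 10⁻⁵ s⁻².
N = √(5.7522 × 10⁻⁵) = 7.5843 × 10⁻³ rad s⁻¹ → T = 2π/N = 828.45 s ≈ 828 s.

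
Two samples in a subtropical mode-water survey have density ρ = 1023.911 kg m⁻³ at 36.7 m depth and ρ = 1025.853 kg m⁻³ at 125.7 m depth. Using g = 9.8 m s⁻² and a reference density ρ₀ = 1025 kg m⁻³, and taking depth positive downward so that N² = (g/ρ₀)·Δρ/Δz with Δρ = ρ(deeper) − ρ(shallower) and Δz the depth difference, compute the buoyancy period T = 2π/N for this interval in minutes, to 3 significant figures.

7.25 min

Δρ = 1025.853 − 1023.911 = 1.942 kg m⁻³ over Δz = 125.7 − 36.7 = 89 m.
N² = (9.8/1025) × (1.942/89) = 2.0862 × 10⁻⁴ s⁻².
N = √(2.0862 × 10⁻⁴) = 0.014444 rad s⁻¹, so T = 2π/N = 435.00 s = 7.2500 min ≈ 7.25 min.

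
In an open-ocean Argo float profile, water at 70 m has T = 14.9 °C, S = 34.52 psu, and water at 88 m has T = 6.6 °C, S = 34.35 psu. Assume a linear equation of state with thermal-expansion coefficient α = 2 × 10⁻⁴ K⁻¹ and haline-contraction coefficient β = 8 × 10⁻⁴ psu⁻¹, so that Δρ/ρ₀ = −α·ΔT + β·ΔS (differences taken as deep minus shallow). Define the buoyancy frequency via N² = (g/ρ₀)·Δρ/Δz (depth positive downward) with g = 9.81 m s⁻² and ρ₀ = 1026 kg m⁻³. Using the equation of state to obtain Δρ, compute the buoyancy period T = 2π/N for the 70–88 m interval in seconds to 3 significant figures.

ΔT = -8.3 K, ΔS = -0.17 psu (deep − shallow).
Δρ/ρ₀ = −αΔT + βΔS = 1.66 × 10⁻³ − 1.36 × 10⁻⁴ = 1.524 × 10⁻³, so Δρ ≈ 1.564 kg m⁻³.
N² = (g/ρ₀)·Δρ/Δz = g·(Δρ/ρ₀)/Δz = 9.81 × 1.524 × 10⁻³ / 18 = 8.3058 × 10⁻⁴ s⁻².
N = √(8.3058 × 10⁻⁴) = 0.028820 rad s⁻¹ → T = 2π/N = 218.01 s ≈ 218 s.

218 s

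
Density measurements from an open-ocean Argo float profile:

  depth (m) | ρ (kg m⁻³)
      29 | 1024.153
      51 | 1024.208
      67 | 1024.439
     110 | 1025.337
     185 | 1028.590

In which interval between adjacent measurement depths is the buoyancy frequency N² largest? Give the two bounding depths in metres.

Compute the density gradient over each adjacent pair:
  29–51 m: Δρ/Δz = 0.055/22 = 2.5 × 10⁻³ kg m⁻⁴
  51–67 m: Δρ/Δz = 0.231/16 = 0.014 kg m⁻⁴
  67–110 m: Δρ/Δz = 0.898/43 = 0.021 kg m⁻⁴
  110–185 m: Δρ/Δz = 3.253/75 = 0.043 kg m⁻⁴
The largest gradient is in the 110–185 m interval — the pycnocline.

110–185 m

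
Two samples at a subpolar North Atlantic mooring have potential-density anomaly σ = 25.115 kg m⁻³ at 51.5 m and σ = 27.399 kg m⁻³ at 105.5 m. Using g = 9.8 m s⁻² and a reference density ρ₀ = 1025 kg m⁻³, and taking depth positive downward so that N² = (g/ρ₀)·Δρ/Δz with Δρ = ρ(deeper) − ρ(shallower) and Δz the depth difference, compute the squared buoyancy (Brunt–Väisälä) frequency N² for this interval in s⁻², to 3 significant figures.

4.04 × 10⁻⁴ s⁻²

Δρ = 1027.399 − 1025.115 = 2.284 kg m⁻³ over Δz = 105.5 − 51.5 = 54 m.
N² = (9.8/1025) × (2.284/54) = 4.0439 × 10⁻⁴ s⁻² ≈ 4.04 × 10⁻⁴ s⁻².
N² > 0, so the interval is statically stable.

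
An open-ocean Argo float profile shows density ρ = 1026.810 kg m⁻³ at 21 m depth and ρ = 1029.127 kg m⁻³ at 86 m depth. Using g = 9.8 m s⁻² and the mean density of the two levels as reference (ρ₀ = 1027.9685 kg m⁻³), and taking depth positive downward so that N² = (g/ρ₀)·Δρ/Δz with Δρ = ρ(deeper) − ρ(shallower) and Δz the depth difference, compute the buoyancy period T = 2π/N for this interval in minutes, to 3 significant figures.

Δρ = 1029.127 − 1026.810 = 2.317 kg m⁻³ over Δz = 86 − 21 = 65 m.
N² = (9.8/1027.9685) × (2.317/65) = 3.3983 × 10⁻⁴ s⁻².
N = √(3.3983 × 10⁻⁴) = 0.018434 rad s⁻¹, so T = 2π/N = 340.85 s = 5.6808 min ≈ 5.68 min.

5.68 min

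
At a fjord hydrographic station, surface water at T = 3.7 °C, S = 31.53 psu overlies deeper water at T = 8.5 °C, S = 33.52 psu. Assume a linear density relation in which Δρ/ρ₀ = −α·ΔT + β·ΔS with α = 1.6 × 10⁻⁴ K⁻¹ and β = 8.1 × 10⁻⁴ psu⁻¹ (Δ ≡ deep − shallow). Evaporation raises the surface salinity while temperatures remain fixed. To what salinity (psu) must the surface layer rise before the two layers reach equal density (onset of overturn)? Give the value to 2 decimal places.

Neutral buoyancy requires −α(T_deep − T_surf) + β(S_deep − S_surf′) = 0.
S_surf′ = S_deep − (α/β)·ΔT = 33.52 − (1.6 × 10⁻⁴/8.1 × 10⁻⁴)·(+4.8) = 32.5719 psu.
Increase required: 32.5719 − 31.53 = 1.0419 psu.

32.57 psu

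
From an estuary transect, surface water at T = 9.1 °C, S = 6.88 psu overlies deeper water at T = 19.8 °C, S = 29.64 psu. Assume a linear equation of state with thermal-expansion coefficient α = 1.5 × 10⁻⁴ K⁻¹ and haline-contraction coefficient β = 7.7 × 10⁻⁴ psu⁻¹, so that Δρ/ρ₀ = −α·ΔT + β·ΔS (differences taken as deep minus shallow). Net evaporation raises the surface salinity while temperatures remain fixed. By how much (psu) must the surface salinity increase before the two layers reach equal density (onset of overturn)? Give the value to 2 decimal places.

Neutral buoyancy requires −α(T_deep − T_surf) + β(S_deep − S_surf′) = 0.
S_surf′ = S_deep − (α/β)·ΔT = 29.64 − (1.5 × 10⁻⁴/7.7 × 10⁻⁴)·(+10.7) = 27.5556 psu.
Increase required: 27.5556 − 6.88 = 20.6756 psu.

20.68 psu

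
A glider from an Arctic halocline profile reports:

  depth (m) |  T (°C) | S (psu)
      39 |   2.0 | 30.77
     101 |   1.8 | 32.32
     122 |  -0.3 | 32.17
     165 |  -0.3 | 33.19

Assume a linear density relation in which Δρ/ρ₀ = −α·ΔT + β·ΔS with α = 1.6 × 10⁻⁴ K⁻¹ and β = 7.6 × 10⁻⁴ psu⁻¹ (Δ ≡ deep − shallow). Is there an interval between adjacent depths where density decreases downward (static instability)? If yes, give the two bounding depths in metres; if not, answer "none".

Evaluate Δρ/ρ₀ = −αΔT + βΔS across each adjacent pair:
  39–101 m: −αΔT+βΔS = −(1.6 × 10⁻⁴)(-0.2)+(7.6 × 10⁻⁴)(+1.55) = 1.2 × 10⁻³ → stable
  101–122 m: −αΔT+βΔS = −(1.6 × 10⁻⁴)(-2.1)+(7.6 × 10⁻⁴)(-0.15) = 2.2 × 10⁻⁴ → stable
  122–165 m: −αΔT+βΔS = −(1.6 × 10⁻⁴)(+0.0)+(7.6 × 10⁻⁴)(+1.02) = 7.8 × 10⁻⁴ → stable
Every interval has Δρ > 0: the column is stably stratified throughout.

none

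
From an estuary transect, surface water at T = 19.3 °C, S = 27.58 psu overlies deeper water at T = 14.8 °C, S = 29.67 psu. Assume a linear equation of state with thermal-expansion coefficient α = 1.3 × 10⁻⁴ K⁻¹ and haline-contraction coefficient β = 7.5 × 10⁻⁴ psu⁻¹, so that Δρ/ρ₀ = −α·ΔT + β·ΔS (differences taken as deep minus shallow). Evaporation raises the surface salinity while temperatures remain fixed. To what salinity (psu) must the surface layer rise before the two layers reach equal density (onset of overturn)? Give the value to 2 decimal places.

Neutral buoyancy requires −α(T_deep − T_surf) + β(S_deep − S_surf′) = 0.
S_surf′ = S_deep − (α/β)·ΔT = 29.67 − (1.3 × 10⁻⁴/7.5 × 10⁻⁴)·(-4.5) = 30.4500 psu.
Increase required: 30.4500 − 27.58 = 2.8700 psu.

30.45 psu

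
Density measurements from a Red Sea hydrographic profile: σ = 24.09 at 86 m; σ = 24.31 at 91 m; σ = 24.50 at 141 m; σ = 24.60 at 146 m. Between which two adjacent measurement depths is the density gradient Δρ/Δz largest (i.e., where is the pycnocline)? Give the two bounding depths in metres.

Compute the density gradient over each adjacent pair:
  86–91 m: Δρ/Δz = 0.22/5 = 0.044 kg m⁻⁴
  91–141 m: Δρ/Δz = 0.19/50 = 3.8 × 10⁻³ kg m⁻⁴
  141–146 m: Δρ/Δz = 0.10/5 = 0.020 kg m⁻⁴
The largest gradient is in the 86–91 m interval — the pycnocline.

86–91 m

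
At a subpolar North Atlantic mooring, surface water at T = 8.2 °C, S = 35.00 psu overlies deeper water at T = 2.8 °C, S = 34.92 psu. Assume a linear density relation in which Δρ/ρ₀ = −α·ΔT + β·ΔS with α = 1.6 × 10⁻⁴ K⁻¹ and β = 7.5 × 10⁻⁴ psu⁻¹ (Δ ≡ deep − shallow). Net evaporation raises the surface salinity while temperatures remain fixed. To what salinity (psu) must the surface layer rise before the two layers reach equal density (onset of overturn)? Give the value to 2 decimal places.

Neutral buoyancy requires −α(T_deep − T_surf) + β(S_deep − S_surf′) = 0.
S_surf′ = S_deep − (α/β)·ΔT = 34.92 − (1.6 × 10⁻⁴/7.5 × 10⁻⁴)·(-5.4) = 36.0720 psu.
Increase required: 36.0720 − 35.00 = 1.0720 psu.

36.07 psu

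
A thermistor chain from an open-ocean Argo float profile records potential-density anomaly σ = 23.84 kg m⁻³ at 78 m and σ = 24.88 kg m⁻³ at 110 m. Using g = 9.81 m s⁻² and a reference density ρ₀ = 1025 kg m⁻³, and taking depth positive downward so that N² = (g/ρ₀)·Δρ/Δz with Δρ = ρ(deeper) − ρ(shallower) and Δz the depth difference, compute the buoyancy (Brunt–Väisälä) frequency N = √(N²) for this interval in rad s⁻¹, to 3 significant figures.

Δρ = 1024.88 − 1023.84 = 1.04 kg m⁻³ over Δz = 110 − 78 = 32 m.
N² = (9.81/1025) × (1.04/32) = 3.1105 × 10⁻⁴ s⁻².
N = √(3.1105 × 10⁻⁴) = 0.017637 rad s⁻¹ ≈ 0.0176 rad s⁻¹.

0.0176 rad s⁻¹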